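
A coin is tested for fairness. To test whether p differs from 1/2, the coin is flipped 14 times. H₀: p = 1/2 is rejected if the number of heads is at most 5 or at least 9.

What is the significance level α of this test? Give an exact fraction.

3473/8192

α = P(X ≤ 5 or X ≥ 9 | p = 1/2), X ~ Binomial(14, 1/2).
The two tails are symmetric, so α = 2·(1 + 14 + 91 + 364 + 1001 + 2002)/2^14 = 6946/16384 = 3473/8192.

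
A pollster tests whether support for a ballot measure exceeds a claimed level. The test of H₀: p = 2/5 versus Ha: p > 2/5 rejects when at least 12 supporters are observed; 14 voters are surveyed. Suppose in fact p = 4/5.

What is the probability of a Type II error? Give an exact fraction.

3368829417/6103515625

β = P(fail to reject H₀ | Ha true) = P(K ≤ 11 | p = 4/5), K ~ Binomial(14, 4/5).
Summing C(14,j)·(4/5)^j·(1/5)^{14-j} for j = 0..11 gives 3368829417/6103515625.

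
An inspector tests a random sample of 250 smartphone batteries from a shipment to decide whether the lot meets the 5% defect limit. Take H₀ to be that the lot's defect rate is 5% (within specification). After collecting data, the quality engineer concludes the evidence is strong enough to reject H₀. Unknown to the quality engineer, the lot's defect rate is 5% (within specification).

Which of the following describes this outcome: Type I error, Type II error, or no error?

H₀ was rejected, but H₀ is actually true.
Rejecting a true null hypothesis is a Type I error (false positive).

Type I error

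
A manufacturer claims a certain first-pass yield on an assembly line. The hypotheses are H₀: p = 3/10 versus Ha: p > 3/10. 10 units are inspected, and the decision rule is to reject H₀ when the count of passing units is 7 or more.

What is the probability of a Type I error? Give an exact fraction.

α = P(reject H₀ | H₀ true) = P(K ≥ 7 | p = 3/10), with K ~ Binomial(10, 3/10).
Adding the binomial terms for j = 7 through 10 with p = 3/10 yields 6620049/625000000.

6620049/625000000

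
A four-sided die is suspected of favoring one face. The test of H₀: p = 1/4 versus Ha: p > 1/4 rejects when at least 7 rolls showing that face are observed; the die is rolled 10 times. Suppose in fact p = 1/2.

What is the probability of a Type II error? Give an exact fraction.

β = P(fail to reject H₀ | Ha true) = P(X ≤ 6 | p = 1/2), X ~ Binomial(10, 1/2).
Summing C(10,j)·(1/2)^j·(1/2)^{10-j} for j = 0..6 gives 53/64.

53/64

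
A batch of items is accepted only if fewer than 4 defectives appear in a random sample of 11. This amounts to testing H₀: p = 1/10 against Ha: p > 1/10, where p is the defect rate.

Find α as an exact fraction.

The significance level is the probability, assuming p = 1/10, of seeing 4 or more defectives in 11 draws.
Via the complement, α = 1 − Σ_{j=0}^{3} C(11,j)(1/10)^j(9/10)^{11-j} = 46336903/2500000000.

46336903/2500000000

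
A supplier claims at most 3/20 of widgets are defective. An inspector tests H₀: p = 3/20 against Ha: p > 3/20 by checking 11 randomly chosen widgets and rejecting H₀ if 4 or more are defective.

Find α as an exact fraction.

355557667797/5120000000000

The significance level is the probability, assuming p = 3/20, of seeing 4 or more defectives in 11 draws.
Via the complement, α = 1 − Σ_{j=0}^{3} C(11,j)(3/20)^j(17/20)^{11-j} = 355557667797/5120000000000.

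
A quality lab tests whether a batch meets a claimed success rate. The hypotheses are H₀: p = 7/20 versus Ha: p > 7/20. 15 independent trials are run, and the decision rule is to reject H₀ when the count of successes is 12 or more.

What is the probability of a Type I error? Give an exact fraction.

α = P(reject H₀ | H₀ true) = P(S ≥ 12 | p = 7/20), with S ~ Binomial(15, 7/20).
Adding the binomial terms for j = 12 through 15 with p = 7/20 yields 3923132920389837/8192000000000000000.

3923132920389837/8192000000000000000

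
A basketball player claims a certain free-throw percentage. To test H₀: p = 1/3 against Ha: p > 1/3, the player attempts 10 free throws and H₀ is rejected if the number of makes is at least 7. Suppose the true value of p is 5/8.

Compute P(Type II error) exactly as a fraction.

A Type II error is failing to reject when Ha holds: with p = 5/8, β = P(Y ≤ 6).
Adding the binomial probabilities P(Y=0)+…+P(Y=6) at p = 5/8 gives 148513581/268435456.

148513581/268435456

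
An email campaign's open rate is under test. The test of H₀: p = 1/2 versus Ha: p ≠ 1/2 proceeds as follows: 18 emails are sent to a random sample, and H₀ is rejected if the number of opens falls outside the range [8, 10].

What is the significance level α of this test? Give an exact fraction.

The significance level is the null-hypothesis probability of the rejection region {≤7} ∪ {≥11}.
Each tail has probability (1 + 18 + 153 + 816 + 3060 + 8568 + 18564 + 31824)/262144; doubling gives α = 126008/262144 = 15751/32768.

15751/32768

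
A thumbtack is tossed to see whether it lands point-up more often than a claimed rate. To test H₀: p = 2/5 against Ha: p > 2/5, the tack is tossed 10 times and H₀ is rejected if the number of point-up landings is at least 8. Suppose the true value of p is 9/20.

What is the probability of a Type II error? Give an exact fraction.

Under the alternative p = 9/20, X ~ Binomial(10, 9/20); β is the probability the test does not reject, P(X < 8).
Summing C(10,j)·(9/20)^j·(11/20)^{10-j} for j = 0..7 gives 2489876891491/2560000000000.

2489876891491/2560000000000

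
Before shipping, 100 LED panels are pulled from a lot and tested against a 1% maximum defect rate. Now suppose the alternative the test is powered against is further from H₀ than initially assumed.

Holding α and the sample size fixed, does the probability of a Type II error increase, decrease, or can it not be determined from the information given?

A bigger departure from H₀ is easier for the test to detect, so it fails to reject less often.

It decreases.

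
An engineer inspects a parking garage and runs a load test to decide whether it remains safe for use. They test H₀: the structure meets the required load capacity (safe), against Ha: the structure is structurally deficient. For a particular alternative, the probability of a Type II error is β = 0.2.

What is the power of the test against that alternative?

0.8

Power = 1 − β = 1 − 0.2 = 0.8.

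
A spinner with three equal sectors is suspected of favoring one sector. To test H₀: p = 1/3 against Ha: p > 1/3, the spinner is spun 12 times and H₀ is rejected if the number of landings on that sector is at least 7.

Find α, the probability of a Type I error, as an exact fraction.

The Type I error probability is α = P(K ≥ 7) computed under H₀, where K ~ Binomial(12, 1/3).
Adding the binomial terms for j = 7 through 12 with p = 1/3 yields 11771/177147.

11771/177147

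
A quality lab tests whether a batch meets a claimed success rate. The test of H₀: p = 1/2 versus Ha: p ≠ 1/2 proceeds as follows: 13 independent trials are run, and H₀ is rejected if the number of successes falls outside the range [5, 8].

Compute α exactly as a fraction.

1093/4096

Under H₀, S ~ Binomial(13, 1/2); α is the probability of landing in either tail, P(S ≤ 4) + P(S ≥ 9).
By symmetry, α = 2·P(S ≤ 4) = 2·(1 + 13 + 78 + 286 + 715)/8192 = 2186/8192 = 1093/4096.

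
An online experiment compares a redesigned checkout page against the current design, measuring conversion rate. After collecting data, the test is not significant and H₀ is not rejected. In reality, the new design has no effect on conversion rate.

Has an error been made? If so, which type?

The conventional null hypothesis here is that the new design has no effect on conversion rate.
The test retained a true H₀ — the decision matches the true state.

No error (correct decision).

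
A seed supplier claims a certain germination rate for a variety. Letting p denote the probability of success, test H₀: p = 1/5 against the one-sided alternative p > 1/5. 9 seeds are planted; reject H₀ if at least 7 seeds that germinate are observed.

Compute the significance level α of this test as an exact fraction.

613/1953125

Under H₀, X ~ Binomial(9, 1/5), and α = P(X ≥ 7).
Adding the binomial terms for j = 7 through 9 with p = 1/5 yields 613/1953125.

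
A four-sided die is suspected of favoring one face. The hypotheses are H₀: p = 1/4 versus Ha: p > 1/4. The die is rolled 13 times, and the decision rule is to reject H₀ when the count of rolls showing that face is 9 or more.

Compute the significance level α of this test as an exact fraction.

α = P(reject H₀ | H₀ true) = P(S ≥ 9 | p = 1/4), with S ~ Binomial(13, 1/4).
Adding the binomial terms for j = 9 through 13 with p = 1/4 yields 66379/67108864.

66379/67108864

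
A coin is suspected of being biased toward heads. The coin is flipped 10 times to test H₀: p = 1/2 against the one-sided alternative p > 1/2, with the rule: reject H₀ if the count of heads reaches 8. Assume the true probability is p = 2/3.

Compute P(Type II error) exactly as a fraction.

A Type II error is failing to reject when Ha holds: with p = 2/3, β = P(S ≤ 7).
Adding the binomial probabilities P(S=0)+…+P(S=7) at p = 2/3 gives 13795/19683.

13795/19683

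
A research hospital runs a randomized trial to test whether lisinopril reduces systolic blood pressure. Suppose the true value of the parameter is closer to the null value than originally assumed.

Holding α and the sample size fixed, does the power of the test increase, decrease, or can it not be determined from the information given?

It decreases.

When the true parameter is near the null value, the test has a harder time distinguishing Ha from H₀.
Since power = 1 − β and β increases, power decreases.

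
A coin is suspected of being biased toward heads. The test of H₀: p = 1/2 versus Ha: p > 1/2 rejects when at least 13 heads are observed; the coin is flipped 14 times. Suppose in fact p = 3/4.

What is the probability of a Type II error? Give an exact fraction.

β = P(fail to reject H₀ | Ha true) = P(S ≤ 12 | p = 3/4), S ~ Binomial(14, 3/4).
Equivalently, β = 1 − P(S ≥ 13) = 241331965/268435456.

241331965/268435456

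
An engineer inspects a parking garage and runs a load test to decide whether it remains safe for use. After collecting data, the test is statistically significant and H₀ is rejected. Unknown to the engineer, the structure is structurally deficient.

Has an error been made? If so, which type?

The conventional null hypothesis here is that the structure meets the required load capacity (safe).
The test rejected a false H₀ — the decision matches the true state.

No error (correct decision).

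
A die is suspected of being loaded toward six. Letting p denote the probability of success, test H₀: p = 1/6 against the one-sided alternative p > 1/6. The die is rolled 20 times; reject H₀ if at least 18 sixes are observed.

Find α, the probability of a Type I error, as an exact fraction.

539/406239826673664

The Type I error probability is α = P(X ≥ 18) computed under H₀, where X ~ Binomial(20, 1/6).
Adding the binomial terms for j = 18 through 20 with p = 1/6 yields 539/406239826673664.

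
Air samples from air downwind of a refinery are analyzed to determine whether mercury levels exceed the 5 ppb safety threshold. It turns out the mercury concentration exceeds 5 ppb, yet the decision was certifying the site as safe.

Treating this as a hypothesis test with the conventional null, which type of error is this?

The null hypothesis here is that the mercury concentration is at or below 5 ppb (safe).
'Certifying the site as safe' corresponds to failing to reject H₀.
H₀ was not rejected but H₀ is false — a Type II error (false negative).

Type II error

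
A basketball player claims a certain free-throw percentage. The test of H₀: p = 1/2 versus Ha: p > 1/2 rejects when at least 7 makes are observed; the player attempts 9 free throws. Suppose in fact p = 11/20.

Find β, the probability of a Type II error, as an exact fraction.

54431799039/64000000000

Under the alternative p = 11/20, X ~ Binomial(9, 11/20); β is the probability the test does not reject, P(X < 7).
Equivalently, β = 1 − P(X ≥ 7) = 54431799039/64000000000.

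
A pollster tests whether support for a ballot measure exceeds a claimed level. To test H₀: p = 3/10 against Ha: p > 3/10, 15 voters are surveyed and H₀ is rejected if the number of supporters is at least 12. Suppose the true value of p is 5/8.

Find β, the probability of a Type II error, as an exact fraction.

A Type II error is failing to reject when Ha holds: with p = 5/8, β = P(Y ≤ 11).
Equivalently, β = 1 − P(Y ≥ 12) = 7681591069083/8796093022208.

7681591069083/8796093022208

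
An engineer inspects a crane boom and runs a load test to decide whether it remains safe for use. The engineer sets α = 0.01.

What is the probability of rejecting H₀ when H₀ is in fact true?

The significance level α is, by definition, the probability of a Type I error — P(reject H₀ | H₀ true).

0.01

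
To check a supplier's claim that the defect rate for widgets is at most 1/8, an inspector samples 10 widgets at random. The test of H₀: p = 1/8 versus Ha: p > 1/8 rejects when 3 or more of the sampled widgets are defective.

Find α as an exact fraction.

Under H₀, S ~ Binomial(10, 1/8); the Type I error rate is P(S ≥ 3).
α = 1 − P(S ≤ 2) = 1 − 236356841/268435456 = 32078615/268435456.

32078615/268435456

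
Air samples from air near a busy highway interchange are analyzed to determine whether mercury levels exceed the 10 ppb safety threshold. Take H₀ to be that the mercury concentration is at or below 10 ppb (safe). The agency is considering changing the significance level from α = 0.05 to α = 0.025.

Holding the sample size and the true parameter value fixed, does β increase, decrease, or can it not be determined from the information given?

A smaller α moves the rejection region further into the tail. With the alternative true, more outcomes now fall outside the rejection region, so failing to reject becomes more likely.

It increases.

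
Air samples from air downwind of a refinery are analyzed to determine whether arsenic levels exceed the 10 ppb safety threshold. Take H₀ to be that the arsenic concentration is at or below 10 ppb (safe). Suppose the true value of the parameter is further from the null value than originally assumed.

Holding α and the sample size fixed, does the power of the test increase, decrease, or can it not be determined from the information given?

It increases.

A bigger departure from H₀ is easier for the test to detect, so it fails to reject less often.
Since power = 1 − β and β decreases, power increases.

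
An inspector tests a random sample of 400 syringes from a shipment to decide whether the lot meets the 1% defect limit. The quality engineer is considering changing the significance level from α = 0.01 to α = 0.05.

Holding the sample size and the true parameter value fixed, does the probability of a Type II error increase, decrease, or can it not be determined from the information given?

Relaxing α lowers the evidence threshold; under Ha, outcomes that previously fell short now trigger rejection.

It decreases.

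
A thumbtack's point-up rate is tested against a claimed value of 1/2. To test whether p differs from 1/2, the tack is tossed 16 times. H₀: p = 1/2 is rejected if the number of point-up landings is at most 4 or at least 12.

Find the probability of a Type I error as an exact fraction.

2517/32768

α = P(S ≤ 4 or S ≥ 12 | p = 1/2), S ~ Binomial(16, 1/2).
Each tail has probability (1 + 16 + 120 + 560 + 1820)/65536; doubling gives α = 5034/65536 = 2517/32768.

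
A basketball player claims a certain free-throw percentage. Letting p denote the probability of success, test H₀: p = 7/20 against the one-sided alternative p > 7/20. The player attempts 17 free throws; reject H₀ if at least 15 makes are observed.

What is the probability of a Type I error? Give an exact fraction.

5834753095719947/655360000000000000000

α = P(reject H₀ | H₀ true) = P(X ≥ 15 | p = 7/20), with X ~ Binomial(17, 7/20).
Summing C(17,j)(7/20)^j(13/20)^{17−j} for j = 15,…,17 gives 5834753095719947/655360000000000000000.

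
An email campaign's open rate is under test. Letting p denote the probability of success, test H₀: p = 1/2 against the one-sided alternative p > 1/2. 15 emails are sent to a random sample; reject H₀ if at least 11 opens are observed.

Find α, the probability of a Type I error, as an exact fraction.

1941/32768

The Type I error probability is α = P(S ≥ 11) computed under H₀, where S ~ Binomial(15, 1/2).
P(S ≥ 11) = [C(15,11) + C(15,12) + C(15,13) + C(15,14) + C(15,15)] / 2^15 = (1365 + 455 + 105 + 15 + 1) / 32768 = 1941/32768.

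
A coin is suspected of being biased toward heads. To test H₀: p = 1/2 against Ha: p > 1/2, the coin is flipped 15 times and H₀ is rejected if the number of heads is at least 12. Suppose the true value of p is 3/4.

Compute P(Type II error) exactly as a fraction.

Under the alternative p = 3/4, S ~ Binomial(15, 3/4); β is the probability the test does not reject, P(S < 12).
Adding the binomial probabilities P(S=0)+…+P(S=11) at p = 3/4 gives 144609703/268435456.

144609703/268435456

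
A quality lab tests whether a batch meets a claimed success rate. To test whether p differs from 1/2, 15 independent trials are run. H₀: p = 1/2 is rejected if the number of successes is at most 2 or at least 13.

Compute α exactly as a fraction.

121/16384

The significance level is the null-hypothesis probability of the rejection region {≤2} ∪ {≥13}.
By symmetry, α = 2·P(S ≤ 2) = 2·(1 + 15 + 105)/32768 = 242/32768 = 121/16384.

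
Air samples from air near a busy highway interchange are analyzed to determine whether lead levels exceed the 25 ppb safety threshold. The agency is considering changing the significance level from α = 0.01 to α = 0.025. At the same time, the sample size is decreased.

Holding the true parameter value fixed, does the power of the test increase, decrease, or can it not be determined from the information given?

Cannot be determined from the information given.

The first change alone would make β decrease; the second alone would make β increase. Which effect dominates depends on the magnitudes, which are not given.
Since power = 1 − β, the effect on power is likewise indeterminate.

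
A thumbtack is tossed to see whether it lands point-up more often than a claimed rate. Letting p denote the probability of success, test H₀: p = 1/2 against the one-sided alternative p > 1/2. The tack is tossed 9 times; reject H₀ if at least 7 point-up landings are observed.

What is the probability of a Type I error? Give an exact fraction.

23/256

α = P(reject H₀ | H₀ true) = P(S ≥ 7 | p = 1/2), with S ~ Binomial(9, 1/2).
That's C(9,7) + C(9,8) + C(9,9) over 2^9, i.e. (36 + 9 + 1)/512 = 46/512 = 23/256.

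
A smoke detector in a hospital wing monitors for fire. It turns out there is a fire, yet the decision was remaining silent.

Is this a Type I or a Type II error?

The null hypothesis here is that there is no fire.
'Remaining silent' corresponds to failing to reject H₀.
H₀ was not rejected but H₀ is false — a Type II error (false negative).

Type II error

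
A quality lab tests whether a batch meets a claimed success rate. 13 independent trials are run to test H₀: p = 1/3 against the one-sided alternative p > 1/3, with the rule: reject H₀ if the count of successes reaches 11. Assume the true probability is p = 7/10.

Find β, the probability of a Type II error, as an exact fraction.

7788298257/9765625000

A Type II error is failing to reject when Ha holds: with p = 7/10, β = P(Y ≤ 10).
Adding the binomial probabilities P(Y=0)+…+P(Y=10) at p = 7/10 gives 7788298257/9765625000.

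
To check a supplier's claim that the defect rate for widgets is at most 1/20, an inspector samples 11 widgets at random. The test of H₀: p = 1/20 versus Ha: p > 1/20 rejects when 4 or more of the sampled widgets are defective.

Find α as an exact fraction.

7947524659/5120000000000

α = P(reject H₀ | H₀ true) = P(S ≥ 4 | p = 1/20), S ~ Binomial(11, 1/20).
Via the complement, α = 1 − Σ_{j=0}^{3} C(11,j)(1/20)^j(19/20)^{11-j} = 7947524659/5120000000000.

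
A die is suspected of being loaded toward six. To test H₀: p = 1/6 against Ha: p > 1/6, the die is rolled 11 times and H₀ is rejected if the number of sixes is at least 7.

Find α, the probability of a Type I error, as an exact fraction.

The Type I error probability is α = P(K ≥ 7) computed under H₀, where K ~ Binomial(11, 1/6).
Summing C(11,j)(1/6)^j(5/6)^{11−j} for j = 7,…,11 gives 38051/60466176.

38051/60466176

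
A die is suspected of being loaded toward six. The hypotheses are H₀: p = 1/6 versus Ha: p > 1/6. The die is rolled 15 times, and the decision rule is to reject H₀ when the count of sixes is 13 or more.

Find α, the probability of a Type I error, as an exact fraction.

2701/470184984576

Under H₀, X ~ Binomial(15, 1/6), and α = P(X ≥ 13).
Adding the binomial terms for j = 13 through 15 with p = 1/6 yields 2701/470184984576.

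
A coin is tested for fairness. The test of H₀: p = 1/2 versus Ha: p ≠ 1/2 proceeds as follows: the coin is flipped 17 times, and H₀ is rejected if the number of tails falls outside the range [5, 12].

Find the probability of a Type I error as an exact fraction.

1607/32768

The significance level is the null-hypothesis probability of the rejection region {≤4} ∪ {≥13}.
By symmetry, α = 2·P(X ≤ 4) = 2·(1 + 17 + 136 + 680 + 2380)/131072 = 6428/131072 = 1607/32768.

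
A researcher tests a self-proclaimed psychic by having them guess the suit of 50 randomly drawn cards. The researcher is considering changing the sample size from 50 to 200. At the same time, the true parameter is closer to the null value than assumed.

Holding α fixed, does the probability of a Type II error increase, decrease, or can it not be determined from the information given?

The first change alone would make β decrease; the second alone would make β increase. Which effect dominates depends on the magnitudes, which are not given.

Cannot be determined from the information given.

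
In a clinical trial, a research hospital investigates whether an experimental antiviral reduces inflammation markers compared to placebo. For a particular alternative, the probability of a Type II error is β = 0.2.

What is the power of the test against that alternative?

0.8

Power = 1 − β = 1 − 0.2 = 0.8.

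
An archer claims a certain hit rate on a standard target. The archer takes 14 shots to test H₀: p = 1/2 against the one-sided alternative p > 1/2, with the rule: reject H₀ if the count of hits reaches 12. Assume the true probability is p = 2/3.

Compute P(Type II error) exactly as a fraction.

1426387/1594323

Under the alternative p = 2/3, X ~ Binomial(14, 2/3); β is the probability the test does not reject, P(X < 12).
Equivalently, β = 1 − P(X ≥ 12) = 1426387/1594323.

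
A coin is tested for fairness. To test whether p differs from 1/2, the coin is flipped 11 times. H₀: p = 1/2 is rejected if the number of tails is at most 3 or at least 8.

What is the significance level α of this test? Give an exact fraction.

29/128

α = P(K ≤ 3 or K ≥ 8 | p = 1/2), K ~ Binomial(11, 1/2).
By symmetry, α = 2·P(K ≤ 3) = 2·(1 + 11 + 55 + 165)/2048 = 464/2048 = 29/128.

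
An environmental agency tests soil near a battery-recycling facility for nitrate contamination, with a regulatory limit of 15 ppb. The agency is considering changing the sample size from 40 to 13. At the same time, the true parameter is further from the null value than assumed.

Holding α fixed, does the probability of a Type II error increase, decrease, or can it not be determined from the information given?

The first change alone would make β increase; the second alone would make β decrease. Which effect dominates depends on the magnitudes, which are not given.

Cannot be determined from the information given.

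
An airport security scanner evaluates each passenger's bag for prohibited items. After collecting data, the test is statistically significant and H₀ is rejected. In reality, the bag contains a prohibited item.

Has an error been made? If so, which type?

The conventional null hypothesis here is that the bag contains no prohibited items.
The test rejected a false H₀ — the decision matches the true state.

Neither — the decision is correct.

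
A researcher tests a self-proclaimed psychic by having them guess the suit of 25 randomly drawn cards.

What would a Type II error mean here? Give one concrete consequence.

With the conventional null hypothesis that the subject is guessing at random (p = 1/4):
A Type II error is failing to reject H₀ when H₀ is false.
Here that means concluding there is no evidence of ability when actually the subject performs better than chance.

A Type II error would mean concluding that the subject is guessing at random (p = 1/4) (or at least failing to establish that the subject performs better than chance) when in fact the subject performs better than chance. Consequence: genuine ability (if it existed) would go unrecognized.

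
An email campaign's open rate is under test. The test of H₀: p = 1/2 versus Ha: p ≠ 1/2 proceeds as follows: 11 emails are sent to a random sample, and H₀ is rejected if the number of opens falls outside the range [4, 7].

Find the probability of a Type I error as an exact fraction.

29/128

α = P(Y ≤ 3 or Y ≥ 8 | p = 1/2), Y ~ Binomial(11, 1/2).
The two tails are symmetric, so α = 2·(1 + 11 + 55 + 165)/2^11 = 464/2048 = 29/128.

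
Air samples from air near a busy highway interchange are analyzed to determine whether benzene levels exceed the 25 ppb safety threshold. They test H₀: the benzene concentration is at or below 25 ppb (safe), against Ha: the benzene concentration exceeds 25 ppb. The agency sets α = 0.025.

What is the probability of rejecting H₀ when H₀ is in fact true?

The significance level α is, by definition, the probability of a Type I error — P(reject H₀ | H₀ true).

0.025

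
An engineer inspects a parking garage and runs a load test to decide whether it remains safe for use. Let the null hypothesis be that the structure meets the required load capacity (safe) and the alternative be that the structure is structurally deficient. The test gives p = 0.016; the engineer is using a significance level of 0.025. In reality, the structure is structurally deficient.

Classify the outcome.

Since p = 0.016 < α = 0.025, H₀ is rejected.
H₀ is false (actually the structure is structurally deficient).
The decision matches the true state — no error.

No error — this is a correct decision.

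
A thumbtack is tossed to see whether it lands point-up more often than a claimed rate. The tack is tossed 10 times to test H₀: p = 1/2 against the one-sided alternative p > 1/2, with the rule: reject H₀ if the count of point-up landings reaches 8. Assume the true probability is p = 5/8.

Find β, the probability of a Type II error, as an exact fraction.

211794831/268435456

Under the alternative p = 5/8, X ~ Binomial(10, 5/8); β is the probability the test does not reject, P(X < 8).
Equivalently, β = 1 − P(X ≥ 8) = 211794831/268435456.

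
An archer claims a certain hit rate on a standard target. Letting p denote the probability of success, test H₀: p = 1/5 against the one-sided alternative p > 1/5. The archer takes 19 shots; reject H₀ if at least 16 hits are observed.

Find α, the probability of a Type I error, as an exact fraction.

64829/19073486328125

Under H₀, S ~ Binomial(19, 1/5), and α = P(S ≥ 16).
Summing C(19,j)(1/5)^j(4/5)^{19−j} for j = 16,…,19 gives 64829/19073486328125.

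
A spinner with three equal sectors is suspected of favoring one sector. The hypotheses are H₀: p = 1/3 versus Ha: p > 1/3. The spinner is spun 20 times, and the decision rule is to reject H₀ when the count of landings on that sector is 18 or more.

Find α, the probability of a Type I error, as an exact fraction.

89/387420489

α = P(reject H₀ | H₀ true) = P(X ≥ 18 | p = 1/3), with X ~ Binomial(20, 1/3).
Adding the binomial terms for j = 18 through 20 with p = 1/3 yields 89/387420489.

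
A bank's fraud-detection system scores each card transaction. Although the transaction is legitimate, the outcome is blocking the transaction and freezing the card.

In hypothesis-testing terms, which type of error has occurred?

Type I error

The null hypothesis here is that the transaction is legitimate.
'Blocking the transaction and freezing the card' corresponds to rejecting H₀.
H₀ was rejected but H₀ is true — a Type I error (false positive).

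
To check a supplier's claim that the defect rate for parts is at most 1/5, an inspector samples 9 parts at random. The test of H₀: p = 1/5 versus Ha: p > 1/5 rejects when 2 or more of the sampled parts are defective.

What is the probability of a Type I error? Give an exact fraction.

α = P(reject H₀ | H₀ true) = P(Y ≥ 2 | p = 1/5), Y ~ Binomial(9, 1/5).
Via the complement, α = 1 − Σ_{j=0}^{1} C(9,j)(1/5)^j(4/5)^{9-j} = 1101157/1953125.

1101157/1953125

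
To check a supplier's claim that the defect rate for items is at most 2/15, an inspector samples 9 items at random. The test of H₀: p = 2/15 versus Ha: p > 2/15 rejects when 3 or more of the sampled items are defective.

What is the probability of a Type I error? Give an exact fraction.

Under H₀, S ~ Binomial(9, 2/15); the Type I error rate is P(S ≥ 3).
Via the complement, α = 1 − Σ_{j=0}^{2} C(9,j)(2/15)^j(13/15)^{9-j} = 4119920576/38443359375.

4119920576/38443359375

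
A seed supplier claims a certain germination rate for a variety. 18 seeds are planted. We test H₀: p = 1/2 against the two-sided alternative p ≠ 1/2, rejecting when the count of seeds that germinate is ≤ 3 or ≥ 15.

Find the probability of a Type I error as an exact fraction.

247/32768

α = P(S ≤ 3 or S ≥ 15 | p = 1/2), S ~ Binomial(18, 1/2).
The two tails are symmetric, so α = 2·(1 + 18 + 153 + 816)/2^18 = 1976/262144 = 247/32768.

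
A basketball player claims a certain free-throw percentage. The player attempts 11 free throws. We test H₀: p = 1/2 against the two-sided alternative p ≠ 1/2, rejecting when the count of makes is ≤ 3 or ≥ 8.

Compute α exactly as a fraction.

The significance level is the null-hypothesis probability of the rejection region {≤3} ∪ {≥8}.
Each tail has probability (1 + 11 + 55 + 165)/2048; doubling gives α = 464/2048 = 29/128.

29/128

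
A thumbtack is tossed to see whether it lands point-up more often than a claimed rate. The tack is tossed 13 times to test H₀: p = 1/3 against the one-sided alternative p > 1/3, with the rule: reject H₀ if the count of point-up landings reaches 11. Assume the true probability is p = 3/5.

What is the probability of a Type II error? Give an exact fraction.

β = P(fail to reject H₀ | Ha true) = P(S ≤ 10 | p = 3/5), S ~ Binomial(13, 3/5).
Summing C(13,j)·(3/5)^j·(2/5)^{13-j} for j = 0..10 gives 1150021472/1220703125.

1150021472/1220703125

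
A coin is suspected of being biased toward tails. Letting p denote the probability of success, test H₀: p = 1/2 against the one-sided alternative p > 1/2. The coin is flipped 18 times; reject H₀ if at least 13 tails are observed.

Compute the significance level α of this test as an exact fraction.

1577/32768

The Type I error probability is α = P(Y ≥ 13) computed under H₀, where Y ~ Binomial(18, 1/2).
That's C(18,13) + C(18,14) + C(18,15) + C(18,16) + C(18,17) + C(18,18) over 2^18, i.e. (8568 + 3060 + 816 + 153 + 18 + 1)/262144 = 12616/262144 = 1577/32768.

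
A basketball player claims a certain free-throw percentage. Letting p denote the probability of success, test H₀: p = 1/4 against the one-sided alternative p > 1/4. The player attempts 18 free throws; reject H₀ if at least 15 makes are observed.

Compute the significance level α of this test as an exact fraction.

The Type I error probability is α = P(S ≥ 15) computed under H₀, where S ~ Binomial(18, 1/4).
Summing C(18,j)(1/4)^j(3/4)^{18−j} for j = 15,…,18 gives 2933/8589934592.

2933/8589934592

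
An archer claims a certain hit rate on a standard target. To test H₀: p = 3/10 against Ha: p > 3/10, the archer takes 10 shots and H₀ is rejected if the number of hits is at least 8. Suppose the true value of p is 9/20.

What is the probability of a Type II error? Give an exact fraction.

2489876891491/2560000000000

A Type II error is failing to reject when Ha holds: with p = 9/20, β = P(Y ≤ 7).
Equivalently, β = 1 − P(Y ≥ 8) = 2489876891491/2560000000000.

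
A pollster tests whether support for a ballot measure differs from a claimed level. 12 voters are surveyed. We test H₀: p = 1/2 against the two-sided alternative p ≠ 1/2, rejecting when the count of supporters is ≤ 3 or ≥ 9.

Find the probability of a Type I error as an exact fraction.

The significance level is the null-hypothesis probability of the rejection region {≤3} ∪ {≥9}.
By symmetry, α = 2·P(X ≤ 3) = 2·(1 + 12 + 66 + 220)/4096 = 598/4096 = 299/2048.

299/2048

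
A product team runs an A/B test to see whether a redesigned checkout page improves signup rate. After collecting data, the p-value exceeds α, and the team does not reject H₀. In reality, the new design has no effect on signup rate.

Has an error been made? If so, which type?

No error — this is a correct decision.

The conventional null hypothesis here is that the new design has no effect on signup rate.
The test retained a true H₀ — the decision matches the true state.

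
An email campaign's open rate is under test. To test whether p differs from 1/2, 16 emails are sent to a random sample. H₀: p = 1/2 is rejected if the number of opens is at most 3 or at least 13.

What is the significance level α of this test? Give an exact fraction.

697/32768

α = P(X ≤ 3 or X ≥ 13 | p = 1/2), X ~ Binomial(16, 1/2).
Each tail has probability (1 + 16 + 120 + 560)/65536; doubling gives α = 1394/65536 = 697/32768.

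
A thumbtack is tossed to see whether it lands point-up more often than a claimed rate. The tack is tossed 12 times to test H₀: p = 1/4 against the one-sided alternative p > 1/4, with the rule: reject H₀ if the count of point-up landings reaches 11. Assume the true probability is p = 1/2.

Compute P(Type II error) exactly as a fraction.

4083/4096

Under the alternative p = 1/2, S ~ Binomial(12, 1/2); β is the probability the test does not reject, P(S < 11).
Summing C(12,j)·(1/2)^j·(1/2)^{12-j} for j = 0..10 gives 4083/4096.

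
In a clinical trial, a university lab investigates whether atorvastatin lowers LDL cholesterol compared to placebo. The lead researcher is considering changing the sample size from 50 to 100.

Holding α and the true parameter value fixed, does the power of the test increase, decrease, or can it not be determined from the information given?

A larger sample reduces the standard error, pulling the sampling distribution under Ha further from the non-rejection region.
Since power = 1 − β and β decreases, power increases.

It increases.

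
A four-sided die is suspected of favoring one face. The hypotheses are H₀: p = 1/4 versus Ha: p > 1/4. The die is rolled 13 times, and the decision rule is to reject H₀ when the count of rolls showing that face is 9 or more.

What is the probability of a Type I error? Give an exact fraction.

The Type I error probability is α = P(X ≥ 9) computed under H₀, where X ~ Binomial(13, 1/4).
Summing C(13,j)(1/4)^j(3/4)^{13−j} for j = 9,…,13 gives 66379/67108864.

66379/67108864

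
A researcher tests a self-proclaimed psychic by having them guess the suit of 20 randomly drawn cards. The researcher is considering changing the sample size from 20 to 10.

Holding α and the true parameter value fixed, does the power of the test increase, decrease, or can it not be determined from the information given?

A smaller sample increases the standard error, so the sampling distributions under H₀ and Ha overlap more.
Since power = 1 − β and β increases, power decreases.

It decreases.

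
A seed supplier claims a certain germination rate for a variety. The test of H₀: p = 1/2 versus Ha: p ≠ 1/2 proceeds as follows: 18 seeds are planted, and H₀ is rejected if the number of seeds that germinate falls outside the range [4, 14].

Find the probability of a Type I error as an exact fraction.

α = P(S ≤ 3 or S ≥ 15 | p = 1/2), S ~ Binomial(18, 1/2).
The two tails are symmetric, so α = 2·(1 + 18 + 153 + 816)/2^18 = 1976/262144 = 247/32768.

247/32768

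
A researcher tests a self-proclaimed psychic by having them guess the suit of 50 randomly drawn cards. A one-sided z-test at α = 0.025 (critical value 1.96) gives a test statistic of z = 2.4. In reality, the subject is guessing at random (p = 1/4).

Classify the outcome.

Type I error

The conventional null hypothesis is that the subject is guessing at random (p = 1/4).
Since z = 2.4 > z* = 1.96, H₀ is rejected.
H₀ is true (actually the subject is guessing at random (p = 1/4)).
Rejecting a true H₀ is a Type I error.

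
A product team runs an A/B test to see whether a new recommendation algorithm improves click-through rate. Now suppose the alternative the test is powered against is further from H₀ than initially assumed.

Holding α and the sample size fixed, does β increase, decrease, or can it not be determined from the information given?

It decreases.

The further the true parameter sits from the null value, the more of the Ha sampling distribution falls in the rejection region.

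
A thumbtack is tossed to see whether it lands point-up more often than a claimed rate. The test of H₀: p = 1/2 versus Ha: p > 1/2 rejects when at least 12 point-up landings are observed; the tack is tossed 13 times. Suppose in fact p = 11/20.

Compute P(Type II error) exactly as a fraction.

636861571623279/640000000000000

Under the alternative p = 11/20, Y ~ Binomial(13, 11/20); β is the probability the test does not reject, P(Y < 12).
Equivalently, β = 1 − P(Y ≥ 12) = 636861571623279/640000000000000.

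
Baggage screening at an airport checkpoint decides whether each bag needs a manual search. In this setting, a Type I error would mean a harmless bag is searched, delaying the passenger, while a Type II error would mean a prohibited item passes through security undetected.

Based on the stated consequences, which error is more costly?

Type II error

The Type II consequence (a prohibited item passes through security undetected) is more severe than the Type I consequence (a harmless bag is searched, delaying the passenger).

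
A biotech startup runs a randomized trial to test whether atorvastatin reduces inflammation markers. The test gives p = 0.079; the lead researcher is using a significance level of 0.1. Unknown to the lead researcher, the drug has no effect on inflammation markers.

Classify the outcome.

Type I error

The conventional null hypothesis is that the drug has no effect on inflammation markers.
Since p = 0.079 < α = 0.1, H₀ is rejected.
H₀ is true (actually the drug has no effect on inflammation markers).
Rejecting a true H₀ is a Type I error.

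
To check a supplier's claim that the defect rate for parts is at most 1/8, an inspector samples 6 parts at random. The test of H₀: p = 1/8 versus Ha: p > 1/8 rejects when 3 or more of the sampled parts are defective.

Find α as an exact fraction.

3819/131072

α = P(reject H₀ | H₀ true) = P(X ≥ 3 | p = 1/8), X ~ Binomial(6, 1/8).
Computing the lower-tail complement: 1 − 127253/131072 = 3819/131072.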